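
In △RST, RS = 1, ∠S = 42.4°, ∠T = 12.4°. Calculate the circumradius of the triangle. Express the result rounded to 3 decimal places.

2.328

The third angle is ∠R = 180° − ∠S − ∠T = 125.20°.
Law of sines: ST = RS·sin R/sin T ≈ 3.8054.
Law of sines: TR = RS·sin S/sin T ≈ 3.1402.
Circumradius = RS/(2 sin T) ≈ 2.3284.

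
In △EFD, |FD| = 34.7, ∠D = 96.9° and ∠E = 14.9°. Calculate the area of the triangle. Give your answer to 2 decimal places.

2158.19

The third angle is ∠F = 180° − ∠D − ∠E = 68.20°.
Law of sines: |DE| = |FD|·sin F/sin E ≈ 125.3.
Law of sines: |EF| = |FD|·sin D/sin E ≈ 133.97.
Area = ½·|FD|·|DE|·sin D ≈ 2158.2.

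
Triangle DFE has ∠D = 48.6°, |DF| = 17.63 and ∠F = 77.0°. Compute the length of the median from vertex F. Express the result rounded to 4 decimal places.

The third angle is ∠E = 180° − ∠D − ∠F = 54.40°.
Law of sines: |FE| = |DF|·sin D/sin E ≈ 16.264.
Law of sines: |ED| = |DF|·sin F/sin E ≈ 21.127.
Median from F: ½√(2·|DF|² + 2·|FE|² − |ED|²) ≈ 13.27.

13.2698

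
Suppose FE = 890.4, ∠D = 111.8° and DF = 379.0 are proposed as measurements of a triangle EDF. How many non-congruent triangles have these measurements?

1

DF·sin D = 379.0·sin(111.8°) ≈ 351.9.
Since ∠D is not acute, a triangle exists only if FE > DF; here FE > DF, so there is exactly one triangle.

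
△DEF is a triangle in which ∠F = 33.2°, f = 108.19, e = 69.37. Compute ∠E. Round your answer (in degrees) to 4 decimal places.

20.5540

Law of sines: sin E = e·sin F/f ≈ 0.35109.
Since f ≥ e, only the acute value applies: ∠E ≈ 20.55°.
Then ∠D = 180° − ∠F − ∠E ≈ 126.25°.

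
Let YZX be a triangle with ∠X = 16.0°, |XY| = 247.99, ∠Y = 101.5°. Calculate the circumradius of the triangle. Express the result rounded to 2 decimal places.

R ≈ 139.79

The third angle is ∠Z = 180° − ∠X − ∠Y = 62.50°.
Law of sines: |ZX| = |XY|·sin Y/sin Z ≈ 273.97.
Law of sines: |YZ| = |XY|·sin X/sin Z ≈ 77.063.
Circumradius = |XY|/(2 sin Z) ≈ 139.79.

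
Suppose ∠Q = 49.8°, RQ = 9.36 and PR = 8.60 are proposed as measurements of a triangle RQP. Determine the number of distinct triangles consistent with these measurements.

RQ·sin Q = 9.36·sin(49.8°) ≈ 7.149.
Since RQ sin Q < PR < RQ (7.149 < 8.60 < 9.36), two triangles exist.

2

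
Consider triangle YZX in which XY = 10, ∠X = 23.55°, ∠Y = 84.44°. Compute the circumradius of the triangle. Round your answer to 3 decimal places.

The third angle is ∠Z = 180° − ∠X − ∠Y = 72.01°.
Law of sines: ZX = XY·sin Y/sin Z ≈ 10.465.
Law of sines: YZ = XY·sin X/sin Z ≈ 4.2009.
Circumradius = XY/(2 sin Z) ≈ 5.257.

5.257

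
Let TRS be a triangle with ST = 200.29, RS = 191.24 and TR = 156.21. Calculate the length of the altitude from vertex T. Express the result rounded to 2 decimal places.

Semiperimeter s = (191.24 + 200.29 + 156.21)/2 = 273.87.
Heron's formula: area = √(273.87·82.63·73.58·117.66) ≈ 13997.
The altitude from T has length 2·area/RS ≈ 146.38.

146.38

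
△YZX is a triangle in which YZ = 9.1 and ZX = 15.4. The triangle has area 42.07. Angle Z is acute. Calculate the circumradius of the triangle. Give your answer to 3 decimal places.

R ≈ 8.152

From area = ½·YZ·ZX·sin Z, we get sin Z = 2·area/(YZ·ZX) ≈ 0.60040.
Taking the acute solution, ∠Z ≈ 36.90°.
Law of cosines then gives XY ≈ 9.7893.
Circumradius = XY/(2 sin Z) ≈ 8.1523.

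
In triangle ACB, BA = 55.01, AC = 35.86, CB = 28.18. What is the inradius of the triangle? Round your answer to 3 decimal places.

Semiperimeter s = (28.18 + 55.01 + 35.86)/2 = 59.525.
Heron's formula: area = √(59.525·31.345·4.515·23.665) ≈ 446.49.
Inradius = area/s = 446.49/59.525 ≈ 7.501.

7.501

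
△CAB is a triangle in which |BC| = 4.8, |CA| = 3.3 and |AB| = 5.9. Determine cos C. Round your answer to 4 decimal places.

By the law of cosines, cos C = (|BC|² + |CA|² − |AB|²) / (2·|BC|·|CA|) ≈ -0.02778, so ∠C ≈ 91.59°.

cos C ≈ -0.0278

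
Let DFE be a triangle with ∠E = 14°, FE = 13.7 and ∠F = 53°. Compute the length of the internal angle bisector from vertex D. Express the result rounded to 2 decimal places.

The third angle is ∠D = 180° − ∠F − ∠E = 113.00°.
Law of sines: ED = FE·sin F/sin D ≈ 11.886.
Law of sines: DF = FE·sin E/sin D ≈ 3.6006.
The bisector from D has length 2·ED·DF·cos(∠D/2)/(ED+DF) ≈ 3.0505.

t_D ≈ 3.05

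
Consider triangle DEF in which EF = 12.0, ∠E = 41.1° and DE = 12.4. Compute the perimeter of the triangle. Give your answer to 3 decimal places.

By the law of cosines, FD² = DE² + EF² − 2·DE·EF·cos E = 73.5, so FD ≈ 8.5732.
Semiperimeter s = (12+8.5732+12.4)/2 = 16.487.
Perimeter = 12 + 8.5732 + 12.4 = 32.973.

32.973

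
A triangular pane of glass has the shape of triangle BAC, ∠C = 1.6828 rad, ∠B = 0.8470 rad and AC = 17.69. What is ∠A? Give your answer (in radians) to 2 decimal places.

The third angle is ∠A = π − ∠C − ∠B = 0.6118 rad.

∠A ≈ 0.61 rad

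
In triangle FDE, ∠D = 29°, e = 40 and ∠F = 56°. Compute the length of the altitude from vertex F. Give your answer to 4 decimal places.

h_F ≈ 19.3924

The third angle is ∠E = 180° − ∠F − ∠D = 95.00°.
Law of sines: f = e·sin F/sin E ≈ 33.288.
Law of sines: d = e·sin D/sin E ≈ 19.466.
Area = ½·e·f·sin D ≈ 322.77.
The altitude from F has length 2·area/f ≈ 19.392.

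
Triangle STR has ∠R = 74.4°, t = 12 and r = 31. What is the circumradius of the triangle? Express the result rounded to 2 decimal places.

16.09

Law of sines: sin T = t·sin R/r ≈ 0.37284.
Since r ≥ t, only the acute value applies: ∠T ≈ 21.89°.
Then ∠S = 180° − ∠R − ∠T ≈ 83.71°.
Law of sines gives s = r·sin S/sin R ≈ 31.992.
Circumradius = r/(2 sin R) ≈ 16.093.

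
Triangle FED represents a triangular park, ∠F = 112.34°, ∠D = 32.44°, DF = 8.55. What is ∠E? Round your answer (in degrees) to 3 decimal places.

The third angle is ∠E = 180° − ∠D − ∠F = 35.22°.

∠E ≈ 35.220°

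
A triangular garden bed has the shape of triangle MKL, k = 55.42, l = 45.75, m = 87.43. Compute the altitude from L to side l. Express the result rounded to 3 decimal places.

Semiperimeter s = (87.43 + 55.42 + 45.75)/2 = 94.3.
Heron's formula: area = √(94.3·6.87·38.88·48.55) ≈ 1105.8.
The altitude from L has length 2·area/l ≈ 48.343.

h_L ≈ 48.343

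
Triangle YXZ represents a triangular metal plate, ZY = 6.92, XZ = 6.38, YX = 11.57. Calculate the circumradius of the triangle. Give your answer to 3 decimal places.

By the law of cosines, cos Y = (ZY² + YX² − XZ²) / (2·ZY·YX) ≈ 0.88083, so ∠Y ≈ 28.26°.
Circumradius = XZ/(2 sin Y) ≈ 6.7381.

6.738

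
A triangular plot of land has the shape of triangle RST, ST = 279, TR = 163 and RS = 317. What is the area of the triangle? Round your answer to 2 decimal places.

22717.36

Semiperimeter s = (279 + 163 + 317)/2 = 379.5.
Heron's formula: area = √(379.5·100.5·216.5·62.5) ≈ 22717.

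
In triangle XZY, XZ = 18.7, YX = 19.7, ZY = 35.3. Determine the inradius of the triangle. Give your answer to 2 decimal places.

r ≈ 3.62

Semiperimeter s = (35.3 + 19.7 + 18.7)/2 = 36.85.
Heron's formula: area = √(36.85·1.55·17.15·18.15) ≈ 133.34.
Inradius = area/s = 133.34/36.85 ≈ 3.6184.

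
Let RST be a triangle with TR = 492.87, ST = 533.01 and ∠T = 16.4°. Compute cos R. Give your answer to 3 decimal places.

cos R ≈ -0.122

By the law of cosines, RS² = ST² + TR² − 2·ST·TR·cos T = 22988, so RS ≈ 151.62.
Law of cosines again: cos R = (TR² + RS² − ST²)/(2·TR·RS) ≈ -0.12171, so ∠R ≈ 96.99°.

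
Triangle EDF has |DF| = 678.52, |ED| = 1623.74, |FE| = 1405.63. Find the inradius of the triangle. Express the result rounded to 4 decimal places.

r ≈ 255.7985

Semiperimeter s = (678.52 + 1405.6 + 1623.7)/2 = 1853.9.
Heron's formula: area = √(1853.9·1175.4·448.32·230.21) ≈ 4.7424e+05.
Inradius = area/s = 4.7424e+05/1853.9 ≈ 255.8.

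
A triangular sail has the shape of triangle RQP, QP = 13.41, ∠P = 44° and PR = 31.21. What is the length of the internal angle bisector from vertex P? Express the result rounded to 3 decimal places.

17.394

By the law of cosines, RQ² = QP² + PR² − 2·QP·PR·cos P = 551.77, so RQ ≈ 23.49.
The bisector from P has length 2·QP·PR·cos(∠P/2)/(QP+PR) ≈ 17.394.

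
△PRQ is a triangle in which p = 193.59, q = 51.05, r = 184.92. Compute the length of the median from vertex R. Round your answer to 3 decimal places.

107.204

Median from R: ½√(2·q² + 2·p² − r²) ≈ 107.2.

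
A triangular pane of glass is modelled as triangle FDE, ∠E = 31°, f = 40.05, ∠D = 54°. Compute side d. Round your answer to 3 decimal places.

32.525

The third angle is ∠F = 180° − ∠D − ∠E = 95.00°.
Law of sines: d = f·sin D/sin F ≈ 32.525.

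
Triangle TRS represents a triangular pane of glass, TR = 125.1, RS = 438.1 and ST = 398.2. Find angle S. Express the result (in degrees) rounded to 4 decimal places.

16.3199

By the law of cosines, cos S = (RS² + ST² − TR²) / (2·RS·ST) ≈ 0.95971, so ∠S ≈ 16.32°.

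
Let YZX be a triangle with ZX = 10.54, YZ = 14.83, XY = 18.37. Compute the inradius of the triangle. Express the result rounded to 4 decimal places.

r ≈ 3.5728

Semiperimeter s = (10.54 + 18.37 + 14.83)/2 = 21.87.
Heron's formula: area = √(21.87·11.33·3.5·7.04) ≈ 78.138.
Inradius = area/s = 78.138/21.87 ≈ 3.5728.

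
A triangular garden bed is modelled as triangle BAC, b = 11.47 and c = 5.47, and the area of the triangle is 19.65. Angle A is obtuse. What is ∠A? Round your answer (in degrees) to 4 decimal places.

From area = ½·c·b·sin A, we get sin A = 2·area/(c·b) ≈ 0.62639.
Taking the obtuse solution, ∠A ≈ 141.22°.

141.2160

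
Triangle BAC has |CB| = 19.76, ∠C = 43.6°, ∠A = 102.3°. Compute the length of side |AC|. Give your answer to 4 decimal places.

11.3385

The third angle is ∠B = 180° − ∠A − ∠C = 34.10°.
Law of sines: |AC| = |CB|·sin B/sin A ≈ 11.338.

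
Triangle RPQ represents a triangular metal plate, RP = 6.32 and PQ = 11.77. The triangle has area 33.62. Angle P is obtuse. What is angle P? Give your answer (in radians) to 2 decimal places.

From area = ½·RP·PQ·sin P, we get sin P = 2·area/(RP·PQ) ≈ 0.90393.
Taking the obtuse solution, ∠P ≈ 2.013 rad.

2.01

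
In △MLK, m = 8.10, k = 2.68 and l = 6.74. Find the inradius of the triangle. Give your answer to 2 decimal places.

0.96

Semiperimeter s = (8.1 + 6.74 + 2.68)/2 = 8.76.
Heron's formula: area = √(8.76·0.66·2.02·6.08) ≈ 8.4266.
Inradius = area/s = 8.4266/8.76 ≈ 0.96194.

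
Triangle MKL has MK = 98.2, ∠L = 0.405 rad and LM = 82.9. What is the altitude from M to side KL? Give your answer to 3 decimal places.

h_M ≈ 32.664

Law of sines: sin K = LM·sin L/MK ≈ 0.33263.
Since MK ≥ LM, only the acute value applies: ∠K ≈ 0.339 rad.
Then ∠M = π − ∠L − ∠K ≈ 2.398 rad.
Law of sines gives KL = MK·sin M/sin L ≈ 168.8.
Area = ½·MK·LM·sin M ≈ 2756.9.
The altitude from M has length 2·area/KL ≈ 32.664.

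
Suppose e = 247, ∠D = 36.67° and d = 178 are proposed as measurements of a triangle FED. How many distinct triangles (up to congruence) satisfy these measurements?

2

e·sin D = 247·sin(36.67°) ≈ 147.5.
Since e sin D < d < e (147.5 < 178 < 247), two triangles exist.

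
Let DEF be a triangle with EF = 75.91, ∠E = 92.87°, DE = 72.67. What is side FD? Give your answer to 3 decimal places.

By the law of cosines, FD² = DE² + EF² − 2·DE·EF·cos E = 11596, so FD ≈ 107.68.

107.683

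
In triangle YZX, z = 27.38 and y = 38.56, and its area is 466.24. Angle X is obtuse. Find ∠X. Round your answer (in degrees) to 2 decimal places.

∠X ≈ 117.97°

From area = ½·y·z·sin X, we get sin X = 2·area/(y·z) ≈ 0.88322.
Taking the obtuse solution, ∠X ≈ 117.97°.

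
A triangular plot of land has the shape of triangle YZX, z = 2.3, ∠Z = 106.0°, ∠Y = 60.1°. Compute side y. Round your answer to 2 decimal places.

The third angle is ∠X = 180° − ∠Y − ∠Z = 13.90°.
Law of sines: y = z·sin Y/sin Z ≈ 2.0742.

2.07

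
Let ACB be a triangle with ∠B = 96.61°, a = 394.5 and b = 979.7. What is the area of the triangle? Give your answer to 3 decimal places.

167037.805

Law of sines: sin A = a·sin B/b ≈ 0.40000.
Since b ≥ a, only the acute value applies: ∠A ≈ 23.58°.
Then ∠C = 180° − ∠B − ∠A ≈ 59.81°.
Law of sines gives c = b·sin C/sin B ≈ 852.5.
Area = ½·b·a·sin C ≈ 1.6704e+05.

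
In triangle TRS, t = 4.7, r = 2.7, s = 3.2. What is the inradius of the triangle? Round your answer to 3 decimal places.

Semiperimeter p = (4.7 + 2.7 + 3.2)/2 = 5.3.
Heron's formula: area = √(5.3·0.6·2.6·2.1) ≈ 4.1669.
Inradius = area/p = 4.1669/5.3 ≈ 0.7862.

0.786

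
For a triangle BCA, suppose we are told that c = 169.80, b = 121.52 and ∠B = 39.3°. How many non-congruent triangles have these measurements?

c·sin B = 169.80·sin(39.3°) ≈ 107.5.
Since c sin B < b < c (107.5 < 121.52 < 169.80), two triangles exist.

2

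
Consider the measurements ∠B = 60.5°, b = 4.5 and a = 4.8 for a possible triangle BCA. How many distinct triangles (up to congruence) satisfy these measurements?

a·sin B = 4.8·sin(60.5°) ≈ 4.178.
Since a sin B < b < a (4.178 < 4.5 < 4.8), two triangles exist.

2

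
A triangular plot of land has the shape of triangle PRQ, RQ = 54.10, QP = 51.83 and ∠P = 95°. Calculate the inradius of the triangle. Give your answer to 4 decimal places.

Law of sines: sin R = QP·sin P/RQ ≈ 0.95440.
Since RQ ≥ QP, only the acute value applies: ∠R ≈ 72.63°.
Then ∠Q = 180° − ∠P − ∠R ≈ 12.37°.
Law of sines gives PR = RQ·sin Q/sin P ≈ 11.634.
Area = ½·RQ·QP·sin Q ≈ 300.35.
Semiperimeter s = (54.1+51.83+11.634)/2 = 58.782.
Inradius = area/s = 300.35/58.782 ≈ 5.1096.

5.1096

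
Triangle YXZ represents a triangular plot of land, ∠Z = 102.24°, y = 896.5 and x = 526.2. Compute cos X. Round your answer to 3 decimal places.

cos X ≈ 0.891

By the law of cosines, z² = y² + x² − 2·y·x·cos Z = 1.2806e+06, so z ≈ 1131.6.
Law of cosines again: cos X = (z² + y² − x²)/(2·z·y) ≈ 0.89079, so ∠X ≈ 27.03°.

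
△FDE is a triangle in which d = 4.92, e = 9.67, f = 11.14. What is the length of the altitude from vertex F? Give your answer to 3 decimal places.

Semiperimeter s = (11.14 + 4.92 + 9.67)/2 = 12.865.
Heron's formula: area = √(12.865·1.725·7.945·3.195) ≈ 23.735.
The altitude from F has length 2·area/f ≈ 4.2611.

4.261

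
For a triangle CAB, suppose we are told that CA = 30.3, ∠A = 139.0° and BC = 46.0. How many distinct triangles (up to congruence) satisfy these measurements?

CA·sin A = 30.3·sin(139.0°) ≈ 19.88.
Since ∠A is not acute, a triangle exists only if BC > CA; here BC > CA, so there is exactly one triangle.

1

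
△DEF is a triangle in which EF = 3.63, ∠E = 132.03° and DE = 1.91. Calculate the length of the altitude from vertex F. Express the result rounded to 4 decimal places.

By the law of cosines, FD² = DE² + EF² − 2·DE·EF·cos E = 26.109, so FD ≈ 5.1097.
Area = ½·DE·EF·sin E ≈ 2.575.
The altitude from F has length 2·area/DE ≈ 2.6963.

2.6963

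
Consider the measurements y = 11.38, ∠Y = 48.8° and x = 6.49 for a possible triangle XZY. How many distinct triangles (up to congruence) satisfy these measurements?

1

x·sin Y = 6.49·sin(48.8°) ≈ 4.883.
Since y ≥ x, exactly one triangle exists.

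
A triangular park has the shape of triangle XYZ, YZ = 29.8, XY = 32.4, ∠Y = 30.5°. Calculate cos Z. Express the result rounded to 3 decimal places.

0.114

By the law of cosines, ZX² = XY² + YZ² − 2·XY·YZ·cos Y = 273.96, so ZX ≈ 16.552.
Law of cosines again: cos Z = (YZ² + ZX² − XY²)/(2·YZ·ZX) ≈ 0.11378, so ∠Z ≈ 83.47°.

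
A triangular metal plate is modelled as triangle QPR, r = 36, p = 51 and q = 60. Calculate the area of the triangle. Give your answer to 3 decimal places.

Semiperimeter s = (60 + 51 + 36)/2 = 73.5.
Heron's formula: area = √(73.5·13.5·22.5·37.5) ≈ 914.99.

914.992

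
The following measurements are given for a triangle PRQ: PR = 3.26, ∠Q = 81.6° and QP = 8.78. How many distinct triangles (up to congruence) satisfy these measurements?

0

QP·sin Q = 8.78·sin(81.6°) ≈ 8.686.
Since PR = 3.26 < 8.686 = QP sin Q, no triangle exists.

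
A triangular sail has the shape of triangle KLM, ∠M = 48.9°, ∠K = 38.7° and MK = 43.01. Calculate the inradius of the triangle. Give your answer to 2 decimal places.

8.52

The third angle is ∠L = 180° − ∠M − ∠K = 92.40°.
Law of sines: LM = MK·sin K/sin L ≈ 26.915.
Law of sines: KL = MK·sin M/sin L ≈ 32.439.
Area = ½·MK·LM·sin M ≈ 436.17.
Semiperimeter s = (26.915+43.01+32.439)/2 = 51.182.
Inradius = area/s = 436.17/51.182 ≈ 8.5219.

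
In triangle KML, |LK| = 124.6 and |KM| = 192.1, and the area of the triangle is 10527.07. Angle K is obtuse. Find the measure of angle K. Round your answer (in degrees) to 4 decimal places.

From area = ½·|LK|·|KM|·sin K, we get sin K = 2·area/(|LK|·|KM|) ≈ 0.87961.
Taking the obtuse solution, ∠K ≈ 118.40°.

∠K ≈ 118.4042°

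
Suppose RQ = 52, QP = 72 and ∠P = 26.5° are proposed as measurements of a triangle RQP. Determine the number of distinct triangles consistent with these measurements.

QP·sin P = 72·sin(26.5°) ≈ 32.13.
Since QP sin P < RQ < QP (32.13 < 52 < 72), two triangles exist.

2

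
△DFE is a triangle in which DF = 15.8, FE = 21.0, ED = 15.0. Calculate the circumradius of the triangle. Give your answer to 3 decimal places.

By the law of cosines, cos D = (ED² + DF² − FE²) / (2·ED·DF) ≈ 0.07097, so ∠D ≈ 85.93°.
Circumradius = FE/(2 sin D) ≈ 10.527.

10.527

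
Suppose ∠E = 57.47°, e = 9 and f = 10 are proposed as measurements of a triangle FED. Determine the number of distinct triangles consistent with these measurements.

f·sin E = 10·sin(57.47°) ≈ 8.431.
Since f sin E < e < f (8.431 < 9 < 10), two triangles exist.

2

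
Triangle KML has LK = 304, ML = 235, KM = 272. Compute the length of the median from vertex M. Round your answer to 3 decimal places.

m_M ≈ 203.717

Median from M: ½√(2·KM² + 2·ML² − LK²) ≈ 203.72.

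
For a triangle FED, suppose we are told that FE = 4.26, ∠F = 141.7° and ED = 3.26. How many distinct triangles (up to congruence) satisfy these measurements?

FE·sin F = 4.26·sin(141.7°) ≈ 2.64.
Since ∠F is not acute, a triangle exists only if ED > FE; here ED ≤ FE, so there is no triangle.

0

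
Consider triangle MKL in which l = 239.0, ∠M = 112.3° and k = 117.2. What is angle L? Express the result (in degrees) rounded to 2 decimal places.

∠L ≈ 46.77°

By the law of cosines, m² = k² + l² − 2·k·l·cos M = 92115, so m ≈ 303.5.
Law of cosines again: cos L = (m² + k² − l²)/(2·m·k) ≈ 0.68497, so ∠L ≈ 46.77°.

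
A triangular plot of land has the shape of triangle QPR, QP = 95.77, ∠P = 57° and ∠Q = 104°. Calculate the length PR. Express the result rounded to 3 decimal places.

285.425

The third angle is ∠R = 180° − ∠Q − ∠P = 19.00°.
Law of sines: PR = QP·sin Q/sin R ≈ 285.42.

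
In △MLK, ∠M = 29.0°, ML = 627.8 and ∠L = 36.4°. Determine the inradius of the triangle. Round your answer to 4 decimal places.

r ≈ 90.8771

The third angle is ∠K = 180° − ∠M − ∠L = 114.60°.
Law of sines: LK = ML·sin M/sin K ≈ 334.75.
Law of sines: KM = ML·sin L/sin K ≈ 409.74.
Area = ½·ML·LK·sin L ≈ 62355.
Semiperimeter s = (334.75+409.74+627.8)/2 = 686.14.
Inradius = area/s = 62355/686.14 ≈ 90.877.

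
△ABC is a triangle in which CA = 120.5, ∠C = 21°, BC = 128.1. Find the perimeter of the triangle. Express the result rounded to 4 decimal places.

By the law of cosines, AB² = BC² + CA² − 2·BC·CA·cos C = 2108.3, so AB ≈ 45.916.
Semiperimeter s = (128.1+120.5+45.916)/2 = 147.26.
Perimeter = 128.1 + 120.5 + 45.916 = 294.52.

perimeter ≈ 294.5159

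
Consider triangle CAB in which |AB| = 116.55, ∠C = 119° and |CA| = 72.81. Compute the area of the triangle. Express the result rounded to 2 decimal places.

Law of sines: sin B = |CA|·sin C/|AB| ≈ 0.54638.
Since |AB| ≥ |CA|, only the acute value applies: ∠B ≈ 33.12°.
Then ∠A = 180° − ∠C − ∠B ≈ 27.88°.
Law of sines gives |BC| = |AB|·sin A/sin C ≈ 62.316.
Area = ½·|AB|·|CA|·sin A ≈ 1984.2.

1984.16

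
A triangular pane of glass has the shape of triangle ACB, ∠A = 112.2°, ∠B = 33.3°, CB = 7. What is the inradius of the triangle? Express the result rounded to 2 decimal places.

The third angle is ∠C = 180° − ∠B − ∠A = 34.50°.
Law of sines: BA = CB·sin C/sin A ≈ 4.2823.
Law of sines: AC = CB·sin B/sin A ≈ 4.1509.
Area = ½·CB·BA·sin B ≈ 8.2288.
Semiperimeter s = (7+4.2823+4.1509)/2 = 7.7166.
Inradius = area/s = 8.2288/7.7166 ≈ 1.0664.

r ≈ 1.07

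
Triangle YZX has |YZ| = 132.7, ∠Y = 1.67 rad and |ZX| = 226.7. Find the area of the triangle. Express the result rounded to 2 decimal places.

Law of sines: sin X = |YZ|·sin Y/|ZX| ≈ 0.58248.
Since |ZX| ≥ |YZ|, only the acute value applies: ∠X ≈ 0.622 rad.
Then ∠Z = π − ∠Y − ∠X ≈ 0.850 rad.
Law of sines gives |XY| = |ZX|·sin Z/sin Y ≈ 171.13.
Area = ½·|ZX|·|YZ|·sin Z ≈ 11299.

11298.63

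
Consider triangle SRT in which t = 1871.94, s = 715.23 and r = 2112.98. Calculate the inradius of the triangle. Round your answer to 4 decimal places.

Semiperimeter p = (715.23 + 2113 + 1871.9)/2 = 2350.1.
Heron's formula: area = √(2350.1·1634.8·237.09·478.13) ≈ 6.5996e+05.
Inradius = area/p = 6.5996e+05/2350.1 ≈ 280.82.

280.8238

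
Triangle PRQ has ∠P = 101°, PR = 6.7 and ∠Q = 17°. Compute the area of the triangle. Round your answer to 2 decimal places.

The third angle is ∠R = 180° − ∠Q − ∠P = 62.00°.
Law of sines: RQ = PR·sin P/sin Q ≈ 22.495.
Law of sines: QP = PR·sin R/sin Q ≈ 20.234.
Area = ½·PR·RQ·sin R ≈ 66.537.

66.54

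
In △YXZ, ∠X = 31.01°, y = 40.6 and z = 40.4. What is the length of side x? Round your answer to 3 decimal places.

21.654

By the law of cosines, x² = z² + y² − 2·z·y·cos X = 468.89, so x ≈ 21.654.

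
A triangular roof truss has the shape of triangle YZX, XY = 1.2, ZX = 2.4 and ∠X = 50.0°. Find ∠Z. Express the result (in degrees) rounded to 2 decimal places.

∠Z ≈ 29.44°

By the law of cosines, YZ² = ZX² + XY² − 2·ZX·XY·cos X = 3.4975, so YZ ≈ 1.8702.
Law of cosines again: cos Z = (YZ² + ZX² − XY²)/(2·YZ·ZX) ≈ 0.87086, so ∠Z ≈ 29.44°.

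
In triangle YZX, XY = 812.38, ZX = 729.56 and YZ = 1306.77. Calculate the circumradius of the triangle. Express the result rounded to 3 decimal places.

R ≈ 725.570

By the law of cosines, cos Y = (XY² + YZ² − ZX²) / (2·XY·YZ) ≈ 0.86443, so ∠Y ≈ 30.18°.
Circumradius = ZX/(2 sin Y) ≈ 725.57.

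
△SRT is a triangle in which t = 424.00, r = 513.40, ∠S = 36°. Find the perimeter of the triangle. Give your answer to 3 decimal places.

By the law of cosines, s² = r² + t² − 2·r·t·cos S = 91139, so s ≈ 301.89.
Semiperimeter p = (301.89+513.4+424)/2 = 619.65.
Perimeter = 301.89 + 513.4 + 424 = 1239.3.

perimeter ≈ 1239.293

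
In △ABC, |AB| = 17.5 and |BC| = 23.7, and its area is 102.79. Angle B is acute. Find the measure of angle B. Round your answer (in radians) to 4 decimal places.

∠B ≈ 0.5186 rad

From area = ½·|AB|·|BC|·sin B, we get sin B = 2·area/(|AB|·|BC|) ≈ 0.49567.
Taking the acute solution, ∠B ≈ 0.519 rad.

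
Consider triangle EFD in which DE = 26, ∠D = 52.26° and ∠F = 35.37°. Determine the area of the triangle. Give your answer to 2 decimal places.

The third angle is ∠E = 180° − ∠F − ∠D = 92.37°.
Law of sines: FD = DE·sin E/sin F ≈ 44.878.
Law of sines: EF = DE·sin D/sin F ≈ 35.52.
Area = ½·DE·FD·sin D ≈ 461.36.

461.36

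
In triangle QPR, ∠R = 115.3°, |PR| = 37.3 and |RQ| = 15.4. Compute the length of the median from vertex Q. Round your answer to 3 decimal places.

By the law of cosines, |QP|² = |PR|² + |RQ|² − 2·|PR|·|RQ|·cos R = 2119.4, so |QP| ≈ 46.037.
Median from Q: ½√(2·|RQ|² + 2·|QP|² − |PR|²) ≈ 28.818.

28.818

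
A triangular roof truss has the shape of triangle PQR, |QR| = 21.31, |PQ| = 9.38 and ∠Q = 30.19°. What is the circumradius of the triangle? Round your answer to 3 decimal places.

By the law of cosines, |RP|² = |PQ|² + |QR|² − 2·|PQ|·|QR|·cos Q = 196.55, so |RP| ≈ 14.02.
Area = ½·|PQ|·|QR|·sin Q ≈ 50.259.
Circumradius = |RP|/(2 sin Q) ≈ 13.94.

13.940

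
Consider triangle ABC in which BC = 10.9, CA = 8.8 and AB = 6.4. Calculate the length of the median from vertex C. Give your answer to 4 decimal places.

9.3747

Median from C: ½√(2·BC² + 2·CA² − AB²) ≈ 9.3747.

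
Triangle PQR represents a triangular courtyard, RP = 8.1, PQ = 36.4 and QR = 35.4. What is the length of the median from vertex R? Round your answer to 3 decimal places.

18.115

Median from R: ½√(2·QR² + 2·RP² − PQ²) ≈ 18.115.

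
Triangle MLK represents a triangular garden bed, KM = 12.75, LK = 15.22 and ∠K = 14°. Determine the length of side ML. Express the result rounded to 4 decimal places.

4.1987

By the law of cosines, ML² = LK² + KM² − 2·LK·KM·cos K = 17.629, so ML ≈ 4.1987.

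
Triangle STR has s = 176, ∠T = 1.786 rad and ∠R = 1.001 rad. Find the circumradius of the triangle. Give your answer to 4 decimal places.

The third angle is ∠S = π − ∠T − ∠R = 0.355 rad.
Law of sines: t = s·sin T/sin S ≈ 495.21.
Law of sines: r = s·sin R/sin S ≈ 426.82.
Circumradius = s/(2 sin S) ≈ 253.45.

253.4501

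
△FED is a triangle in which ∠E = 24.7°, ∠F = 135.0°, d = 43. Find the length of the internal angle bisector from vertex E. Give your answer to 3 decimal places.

The third angle is ∠D = 180° − ∠F − ∠E = 20.30°.
Law of sines: f = d·sin F/sin D ≈ 87.64.
Law of sines: e = d·sin E/sin D ≈ 51.791.
The bisector from E has length 2·d·f·cos(∠E/2)/(d+f) ≈ 56.358.

t_E ≈ 56.358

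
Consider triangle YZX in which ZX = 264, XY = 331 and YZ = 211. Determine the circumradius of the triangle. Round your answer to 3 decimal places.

By the law of cosines, cos Y = (XY² + YZ² − ZX²) / (2·XY·YZ) ≈ 0.60413, so ∠Y ≈ 52.83°.
Circumradius = ZX/(2 sin Y) ≈ 165.64.

165.645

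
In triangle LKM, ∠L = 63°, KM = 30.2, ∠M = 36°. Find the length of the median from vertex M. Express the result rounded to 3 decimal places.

The third angle is ∠K = 180° − ∠M − ∠L = 81.00°.
Law of sines: ML = KM·sin K/sin L ≈ 33.477.
Law of sines: LK = KM·sin M/sin L ≈ 19.923.
Median from M: ½√(2·KM² + 2·ML² − LK²) ≈ 30.284.

m_M ≈ 30.284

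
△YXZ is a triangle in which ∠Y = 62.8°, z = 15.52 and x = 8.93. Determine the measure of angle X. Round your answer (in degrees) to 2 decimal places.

34.78

By the law of cosines, y² = x² + z² − 2·x·z·cos Y = 193.91, so y ≈ 13.925.
Law of cosines again: cos X = (z² + y² − x²)/(2·z·y) ≈ 0.82139, so ∠X ≈ 34.78°.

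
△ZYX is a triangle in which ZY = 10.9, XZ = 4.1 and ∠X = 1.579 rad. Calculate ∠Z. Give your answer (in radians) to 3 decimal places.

Law of sines: sin Y = XZ·sin X/ZY ≈ 0.37613.
Since ZY ≥ XZ, only the acute value applies: ∠Y ≈ 0.386 rad.
Then ∠Z = π − ∠X − ∠Y ≈ 1.177 rad.

1.177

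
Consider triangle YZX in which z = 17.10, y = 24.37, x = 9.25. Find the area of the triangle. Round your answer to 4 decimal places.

Semiperimeter s = (24.37 + 17.1 + 9.25)/2 = 25.36.
Heron's formula: area = √(25.36·0.99·8.26·16.11) ≈ 57.8.

57.8003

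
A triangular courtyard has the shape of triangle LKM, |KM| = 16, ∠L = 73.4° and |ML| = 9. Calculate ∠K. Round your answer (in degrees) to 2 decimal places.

∠K ≈ 32.62°

Law of sines: sin K = |ML|·sin L/|KM| ≈ 0.53906.
Since |KM| ≥ |ML|, only the acute value applies: ∠K ≈ 32.62°.
Then ∠M = 180° − ∠L − ∠K ≈ 73.98°.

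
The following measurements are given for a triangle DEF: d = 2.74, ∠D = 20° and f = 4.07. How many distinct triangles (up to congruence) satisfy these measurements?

f·sin D = 4.07·sin(20°) ≈ 1.392.
Since f sin D < d < f (1.392 < 2.74 < 4.07), two triangles exist.

2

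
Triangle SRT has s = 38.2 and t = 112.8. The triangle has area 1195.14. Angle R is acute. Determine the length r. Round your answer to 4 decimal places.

83.7417

From area = ½·t·s·sin R, we get sin R = 2·area/(t·s) ≈ 0.55472.
Taking the acute solution, ∠R ≈ 33.69°.
Law of cosines then gives r ≈ 83.742.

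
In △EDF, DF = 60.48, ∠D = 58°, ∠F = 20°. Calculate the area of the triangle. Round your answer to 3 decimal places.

The third angle is ∠E = 180° − ∠D − ∠F = 102.00°.
Law of sines: FE = DF·sin D/sin E ≈ 52.436.
Law of sines: ED = DF·sin F/sin E ≈ 21.148.
Area = ½·DF·FE·sin F ≈ 542.33.

542.327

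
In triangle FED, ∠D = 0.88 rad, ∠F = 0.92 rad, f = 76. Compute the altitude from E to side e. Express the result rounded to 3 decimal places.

h_E ≈ 58.576

The third angle is ∠E = π − ∠D − ∠F = 1.342 rad.
Law of sines: e = f·sin E/sin F ≈ 93.027.
Law of sines: d = f·sin D/sin F ≈ 73.625.
Area = ½·f·e·sin D ≈ 2724.6.
The altitude from E has length 2·area/e ≈ 58.576.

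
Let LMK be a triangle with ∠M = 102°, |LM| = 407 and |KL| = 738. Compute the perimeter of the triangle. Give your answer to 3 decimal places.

1681.794

Law of sines: sin K = |LM|·sin M/|KL| ≈ 0.53944.
Since |KL| ≥ |LM|, only the acute value applies: ∠K ≈ 32.65°.
Then ∠L = 180° − ∠M − ∠K ≈ 45.35°.
Law of sines gives |MK| = |KL|·sin L/sin M ≈ 536.79.
Semiperimeter s = (536.79+738+407)/2 = 840.9.
Perimeter = 536.79 + 738 + 407 = 1681.8.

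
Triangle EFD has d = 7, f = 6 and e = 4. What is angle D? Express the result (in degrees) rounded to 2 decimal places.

∠D ≈ 86.42°

By the law of cosines, cos D = (e² + f² − d²) / (2·e·f) ≈ 0.06250, so ∠D ≈ 86.42°.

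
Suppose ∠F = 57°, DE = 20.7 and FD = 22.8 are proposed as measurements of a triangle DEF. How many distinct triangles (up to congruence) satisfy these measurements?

2

FD·sin F = 22.8·sin(57°) ≈ 19.12.
Since FD sin F < DE < FD (19.12 < 20.7 < 22.8), two triangles exist.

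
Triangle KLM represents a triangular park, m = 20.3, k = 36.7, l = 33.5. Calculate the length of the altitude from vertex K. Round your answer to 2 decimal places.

Semiperimeter s = (36.7 + 33.5 + 20.3)/2 = 45.25.
Heron's formula: area = √(45.25·8.55·11.75·24.95) ≈ 336.78.
The altitude from K has length 2·area/k ≈ 18.353.

18.35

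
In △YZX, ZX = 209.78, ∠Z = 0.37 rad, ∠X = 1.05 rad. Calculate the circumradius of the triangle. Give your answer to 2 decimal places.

The third angle is ∠Y = π − ∠Z − ∠X = 1.722 rad.
Law of sines: XY = ZX·sin Z/sin Y ≈ 76.73.
Law of sines: YZ = ZX·sin X/sin Y ≈ 184.06.
Circumradius = ZX/(2 sin Y) ≈ 106.09.

R ≈ 106.09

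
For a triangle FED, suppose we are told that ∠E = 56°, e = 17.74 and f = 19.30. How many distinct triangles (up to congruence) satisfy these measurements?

f·sin E = 19.30·sin(56°) ≈ 16.
Since f sin E < e < f (16 < 17.74 < 19.30), two triangles exist.

2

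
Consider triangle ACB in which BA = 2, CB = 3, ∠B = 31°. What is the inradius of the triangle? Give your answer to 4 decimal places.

By the law of cosines, AC² = CB² + BA² − 2·CB·BA·cos B = 2.714, so AC ≈ 1.6474.
Area = ½·CB·BA·sin B ≈ 1.5451.
Semiperimeter s = (3+2+1.6474)/2 = 3.3237.
Inradius = area/s = 1.5451/3.3237 ≈ 0.46488.

0.4649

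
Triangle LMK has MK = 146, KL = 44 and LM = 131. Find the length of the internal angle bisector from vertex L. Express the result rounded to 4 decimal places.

t_L ≈ 41.8577

By the law of cosines, cos L = (KL² + LM² − MK²) / (2·KL·LM) ≈ -0.19249, so ∠L ≈ 1.7645 rad.
The bisector from L has length 2·KL·LM·cos(∠L/2)/(KL+LM) ≈ 41.858.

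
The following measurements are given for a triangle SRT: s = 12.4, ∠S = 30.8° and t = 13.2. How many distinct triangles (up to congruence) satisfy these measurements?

2

t·sin S = 13.2·sin(30.8°) ≈ 6.759.
Since t sin S < s < t (6.759 < 12.4 < 13.2), two triangles exist.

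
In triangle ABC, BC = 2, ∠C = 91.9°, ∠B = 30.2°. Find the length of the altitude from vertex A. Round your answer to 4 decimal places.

1.1869

The third angle is ∠A = 180° − ∠B − ∠C = 57.90°.
Law of sines: CA = BC·sin B/sin A ≈ 1.1876.
Law of sines: AB = BC·sin C/sin A ≈ 2.3596.
Area = ½·BC·CA·sin C ≈ 1.1869.
The altitude from A has length 2·area/BC ≈ 1.1869.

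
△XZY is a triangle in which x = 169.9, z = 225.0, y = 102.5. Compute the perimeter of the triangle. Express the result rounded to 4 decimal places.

perimeter ≈ 497.4000

Perimeter = 169.9 + 225 + 102.5 = 497.4.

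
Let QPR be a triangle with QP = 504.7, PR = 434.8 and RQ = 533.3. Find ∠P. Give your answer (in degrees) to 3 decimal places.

∠P ≈ 68.709°

By the law of cosines, cos P = (QP² + PR² − RQ²) / (2·QP·PR) ≈ 0.36311, so ∠P ≈ 68.71°.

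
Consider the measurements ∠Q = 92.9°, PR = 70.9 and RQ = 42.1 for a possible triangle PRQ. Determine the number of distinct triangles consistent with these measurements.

1

RQ·sin Q = 42.1·sin(92.9°) ≈ 42.05.
Since ∠Q is not acute, a triangle exists only if PR > RQ; here PR > RQ, so there is exactly one triangle.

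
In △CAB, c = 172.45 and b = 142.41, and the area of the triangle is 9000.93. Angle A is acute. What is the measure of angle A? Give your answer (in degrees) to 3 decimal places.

From area = ½·b·c·sin A, we get sin A = 2·area/(b·c) ≈ 0.73302.
Taking the acute solution, ∠A ≈ 47.14°.

47.140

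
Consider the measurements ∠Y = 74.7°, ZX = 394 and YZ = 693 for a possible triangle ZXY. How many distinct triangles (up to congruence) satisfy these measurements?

YZ·sin Y = 693·sin(74.7°) ≈ 668.4.
Since ZX = 394 < 668.4 = YZ sin Y, no triangle exists.

0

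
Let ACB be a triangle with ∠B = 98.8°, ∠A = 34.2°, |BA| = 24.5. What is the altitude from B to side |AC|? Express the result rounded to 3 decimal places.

h_B ≈ 13.771

The third angle is ∠C = 180° − ∠B − ∠A = 47.00°.
Law of sines: |CB| = |BA|·sin A/sin C ≈ 18.83.
Law of sines: |AC| = |BA|·sin B/sin C ≈ 33.105.
Area = ½·|BA|·|CB|·sin B ≈ 227.95.
The altitude from B has length 2·area/|AC| ≈ 13.771.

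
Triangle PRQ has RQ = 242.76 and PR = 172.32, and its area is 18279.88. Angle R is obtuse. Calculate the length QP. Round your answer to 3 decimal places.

From area = ½·PR·RQ·sin R, we get sin R = 2·area/(PR·RQ) ≈ 0.87396.
Taking the obtuse solution, ∠R ≈ 119.08°.
Law of cosines then gives QP ≈ 359.57.

359.566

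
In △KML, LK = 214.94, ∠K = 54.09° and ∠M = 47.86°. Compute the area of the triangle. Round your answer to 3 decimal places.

The third angle is ∠L = 180° − ∠K − ∠M = 78.05°.
Law of sines: ML = LK·sin K/sin M ≈ 234.78.
Law of sines: KM = LK·sin L/sin M ≈ 283.59.
Area = ½·LK·ML·sin L ≈ 24685.

area ≈ 24684.602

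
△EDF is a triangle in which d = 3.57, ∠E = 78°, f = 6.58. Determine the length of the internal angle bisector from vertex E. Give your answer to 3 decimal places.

3.597

By the law of cosines, e² = d² + f² − 2·d·f·cos E = 46.273, so e ≈ 6.8025.
The bisector from E has length 2·d·f·cos(∠E/2)/(d+f) ≈ 3.5972.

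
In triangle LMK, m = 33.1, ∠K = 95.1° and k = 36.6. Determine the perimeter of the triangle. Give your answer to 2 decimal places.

perimeter ≈ 82.65

Law of sines: sin M = m·sin K/k ≈ 0.90079.
Since k ≥ m, only the acute value applies: ∠M ≈ 64.26°.
Then ∠L = 180° − ∠K − ∠M ≈ 20.64°.
Law of sines gives l = k·sin L/sin K ≈ 12.951.
Semiperimeter s = (12.951+33.1+36.6)/2 = 41.326.
Perimeter = 12.951 + 33.1 + 36.6 = 82.651.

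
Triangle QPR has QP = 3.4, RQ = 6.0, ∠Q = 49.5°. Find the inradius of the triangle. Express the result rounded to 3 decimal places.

1.109

By the law of cosines, PR² = RQ² + QP² − 2·RQ·QP·cos Q = 21.063, so PR ≈ 4.5894.
Area = ½·RQ·QP·sin Q ≈ 7.7561.
Semiperimeter s = (4.5894+6+3.4)/2 = 6.9947.
Inradius = area/s = 7.7561/6.9947 ≈ 1.1089.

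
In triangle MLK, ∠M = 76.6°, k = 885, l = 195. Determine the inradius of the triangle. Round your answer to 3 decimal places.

86.491

By the law of cosines, m² = l² + k² − 2·l·k·cos M = 7.4126e+05, so m ≈ 860.97.
Area = ½·l·k·sin M ≈ 83938.
Semiperimeter s = (860.97+195+885)/2 = 970.48.
Inradius = area/s = 83938/970.48 ≈ 86.491.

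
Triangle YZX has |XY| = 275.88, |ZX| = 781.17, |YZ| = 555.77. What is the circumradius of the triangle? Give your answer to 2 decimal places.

575.57

By the law of cosines, cos Y = (|XY|² + |YZ|² − |ZX|²) / (2·|XY|·|YZ|) ≈ -0.73450, so ∠Y ≈ 137.27°.
Circumradius = |ZX|/(2 sin Y) ≈ 575.57.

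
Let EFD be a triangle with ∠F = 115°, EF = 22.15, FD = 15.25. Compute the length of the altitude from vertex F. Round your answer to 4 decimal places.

h_F ≈ 9.6392

By the law of cosines, DE² = EF² + FD² − 2·EF·FD·cos F = 1008.7, so DE ≈ 31.76.
Area = ½·EF·FD·sin F ≈ 153.07.
The altitude from F has length 2·area/DE ≈ 9.6392.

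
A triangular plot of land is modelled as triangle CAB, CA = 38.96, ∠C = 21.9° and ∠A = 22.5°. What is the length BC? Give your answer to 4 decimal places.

21.3093

The third angle is ∠B = 180° − ∠C − ∠A = 135.60°.
Law of sines: BC = CA·sin A/sin B ≈ 21.309.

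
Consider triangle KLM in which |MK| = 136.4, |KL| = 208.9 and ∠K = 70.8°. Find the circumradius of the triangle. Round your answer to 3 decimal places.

By the law of cosines, |LM|² = |MK|² + |KL|² − 2·|MK|·|KL|·cos K = 43503, so |LM| ≈ 208.57.
Area = ½·|MK|·|KL|·sin K ≈ 13455.
Circumradius = |LM|/(2 sin K) ≈ 110.43.

R ≈ 110.429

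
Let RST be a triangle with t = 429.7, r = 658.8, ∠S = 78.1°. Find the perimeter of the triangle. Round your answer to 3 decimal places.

1796.958

By the law of cosines, s² = t² + r² − 2·t·r·cos S = 5.0191e+05, so s ≈ 708.46.
Semiperimeter p = (658.8+708.46+429.7)/2 = 898.48.
Perimeter = 658.8 + 708.46 + 429.7 = 1797.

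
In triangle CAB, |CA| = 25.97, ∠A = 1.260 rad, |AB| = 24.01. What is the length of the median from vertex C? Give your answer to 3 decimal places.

By the law of cosines, |BC|² = |CA|² + |AB|² − 2·|CA|·|AB|·cos A = 869.54, so |BC| ≈ 29.488.
Median from C: ½√(2·|BC|² + 2·|CA|² − |AB|²) ≈ 25.057.

25.057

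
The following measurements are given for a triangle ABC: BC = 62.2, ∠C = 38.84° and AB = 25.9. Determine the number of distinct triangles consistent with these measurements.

BC·sin C = 62.2·sin(38.84°) ≈ 39.01.
Since AB = 25.9 < 39.01 = BC sin C, no triangle exists.

0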